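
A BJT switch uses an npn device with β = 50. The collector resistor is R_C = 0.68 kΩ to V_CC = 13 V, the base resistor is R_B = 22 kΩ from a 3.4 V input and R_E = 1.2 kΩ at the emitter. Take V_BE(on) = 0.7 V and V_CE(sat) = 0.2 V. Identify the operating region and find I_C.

Assume active. Base-emitter loop: I_B = (V_BB − V_BE)/(R_B + (β+1)R_E) = (3.4 − 0.7)/(22 + 51×1.2) = 0.0325 mA.
I_C = β·I_B = 50×0.0325 = 1.62 mA.
V_CE = V_CC − I_C·R_C − I_E·R_E = 13 − 1.62×0.68 − 1.66×1.2 = 9.91 V > V_CE(sat), so the active-region assumption holds.

active; I_C ≈ 1.6 mA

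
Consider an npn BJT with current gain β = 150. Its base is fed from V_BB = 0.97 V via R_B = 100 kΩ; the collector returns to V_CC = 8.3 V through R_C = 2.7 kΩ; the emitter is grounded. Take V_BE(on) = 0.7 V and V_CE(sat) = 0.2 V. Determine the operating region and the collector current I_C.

active; I_C ≈ 0.41 mA

Assume active. Base-emitter loop: I_B = (V_BB − V_BE)/R_B = (0.97 − 0.7)/100 = 0.0027 mA.
I_C = β·I_B = 150×0.0027 = 0.405 mA.
V_CE = V_CC − I_C·R_C = 8.3 − 0.405×2.7 = 7.21 V > V_CE(sat), so the active-region assumption holds.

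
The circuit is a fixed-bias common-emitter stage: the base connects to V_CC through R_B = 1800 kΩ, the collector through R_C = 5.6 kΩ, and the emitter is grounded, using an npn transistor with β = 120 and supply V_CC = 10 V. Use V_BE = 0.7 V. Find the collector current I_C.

Base loop: V_CC = I_B·R_B + V_BE, so I_B = (10 − 0.7)/1800 kΩ = 0.00517 mA.
In the active region I_C = β·I_B = 120 × 0.00517 = 0.62 mA.
Collector loop: V_CE = V_CC − I_C·R_C = 10 − 0.62×5.6 = 6.53 V.
Since V_CE = 6.53 V > V_CE(sat) ≈ 0.2 V, the transistor is in the active region as assumed.

I_C ≈ 0.62 mA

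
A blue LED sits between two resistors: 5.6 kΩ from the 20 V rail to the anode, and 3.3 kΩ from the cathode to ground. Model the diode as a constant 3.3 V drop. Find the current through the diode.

I ≈ 1.9 mA

The two resistors are in series with the diode, so KVL gives 20 = I·5.6 + 3.3 + I·3.3.
I = (20 − 3.3) / (5.6 + 3.3) kΩ = 16.7 / 8.9 = 1.88 mA.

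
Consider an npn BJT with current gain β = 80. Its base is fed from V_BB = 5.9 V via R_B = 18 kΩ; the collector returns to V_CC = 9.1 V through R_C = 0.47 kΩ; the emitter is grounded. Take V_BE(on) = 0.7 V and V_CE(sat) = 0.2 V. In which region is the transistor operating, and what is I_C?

saturation; I_C ≈ 19 mA

Assume active: I_B = (5.9 − 0.7)/18 = 0.289 mA, giving I_C = β·I_B = 23.1 mA.
But then V_CE = 9.1 − 23.1×0.47 = -1.76 V < V_CE(sat) = 0.2 V — impossible in the active region.
So the transistor is saturated. With V_CE = 0.2 V, I_C = (V_CC − 0.2)/R_C = 8.9/0.47 = 18.9 mA.
Check: β·I_B = 23.1 mA > I_C = 18.9 mA, confirming saturation.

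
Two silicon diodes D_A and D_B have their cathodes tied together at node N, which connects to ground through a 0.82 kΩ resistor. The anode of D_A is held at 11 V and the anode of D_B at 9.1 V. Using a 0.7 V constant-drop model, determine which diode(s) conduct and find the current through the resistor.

Assume both conduct. Then node N would need to be at both 11−0.7 = 10.3 V and 9.1−0.7 = 8.4 V, which is impossible.
Assume only D_A conducts: V_N = 11 − 0.7 = 10.3 V, so I_R = 10.3/0.82 = 12.6 mA.
Check D_B: its anode-to-cathode voltage is 9.1 − 10.3 = -1.2 V < 0.7 V, so it is off. The assumption is consistent.

Only D_A conducts; I_R ≈ 13 mA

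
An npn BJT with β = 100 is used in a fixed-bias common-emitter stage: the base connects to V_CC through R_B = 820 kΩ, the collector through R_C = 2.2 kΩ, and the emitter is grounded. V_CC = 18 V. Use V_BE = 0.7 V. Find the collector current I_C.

I_C ≈ 2.1 mA

Base loop: V_CC = I_B·R_B + V_BE, so I_B = (18 − 0.7)/820 kΩ = 0.0211 mA.
In the active region I_C = β·I_B = 100 × 0.0211 = 2.11 mA.
Collector loop: V_CE = V_CC − I_C·R_C = 18 − 2.11×2.2 = 13.4 V.
Since V_CE = 13.4 V > V_CE(sat) ≈ 0.2 V, the transistor is in the active region as assumed.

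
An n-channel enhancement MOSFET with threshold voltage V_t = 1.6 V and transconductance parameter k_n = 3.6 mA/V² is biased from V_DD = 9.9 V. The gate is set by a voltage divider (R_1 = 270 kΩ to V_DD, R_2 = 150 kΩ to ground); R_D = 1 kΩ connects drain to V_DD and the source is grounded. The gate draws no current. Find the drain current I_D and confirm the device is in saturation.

V_G = V_DD·R_2/(R_1+R_2) = 9.9×150/420 = 3.54 V. With the source grounded, V_GS = V_G = 3.54 V.
Assume saturation: I_D = (k_n/2)(V_GS − V_t)² = (3.6/2)×(3.54 − 1.6)² = 1.8×1.94² = 6.74 mA.
V_DS = V_DD − I_D·R_D = 9.9 − 6.74×1 = 3.16 V.
Saturation requires V_DS ≥ V_GS − V_t = 1.94 V; 3.16 ≥ 1.94 ✓.

I_D ≈ 6.7 mA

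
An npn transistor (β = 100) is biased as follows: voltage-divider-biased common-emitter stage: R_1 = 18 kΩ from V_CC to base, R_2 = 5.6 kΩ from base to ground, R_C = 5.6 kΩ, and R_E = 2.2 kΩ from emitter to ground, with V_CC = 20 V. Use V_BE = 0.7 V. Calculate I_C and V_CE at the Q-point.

I_C ≈ 1.8 mA, V_CE ≈ 6 V

Thevenize the base divider: V_Th = V_CC·R_2/(R_1+R_2) = 20×5.6/23.6 = 4.75 V, R_Th = R_1‖R_2 = 4.27 kΩ.
Base-emitter loop: V_Th = I_B·R_Th + V_BE + (β+1)I_B·R_E, so I_B = (4.75 − 0.7) / (4.27 + 101×2.2) = 0.0179 mA.
I_C = β·I_B = 100×0.0179 = 1.79 mA, and I_E = (β+1)I_B = 1.8 mA.
V_CE = V_CC − I_C·R_C − I_E·R_E = 20 − 1.79×5.6 − 1.8×2.2 = 6.03 V.
V_CE = 6.03 V > 0.2 V confirms active-region operation.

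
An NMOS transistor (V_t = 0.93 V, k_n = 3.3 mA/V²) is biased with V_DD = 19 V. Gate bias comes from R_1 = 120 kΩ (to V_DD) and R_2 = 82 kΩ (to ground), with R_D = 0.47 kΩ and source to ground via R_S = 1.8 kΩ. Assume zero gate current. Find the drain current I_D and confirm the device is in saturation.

V_G = V_DD·R_2/(R_1+R_2) = 19×82/202 = 7.71 V.
Assume saturation: I_D = (k_n/2)(V_GS − V_t)² with V_GS = V_G − I_D·R_S = 7.71 − 1.8·I_D.
Substituting gives 5.35·I_D² − 41.3·I_D + 75.9 = 0, with roots I_D = 3.02 or 4.71 mA.
The root I_D = 4.71 mA gives V_GS = -0.759 V ≤ V_t, so take I_D = 3.02 mA.
Then V_GS = 2.28 V and V_DS = V_DD − I_D(R_D+R_S) = 19 − 3.02×2.27 = 12.2 V.
Saturation requires V_DS ≥ V_GS − V_t = 1.35 V; 12.2 ≥ 1.35 ✓.

I_D ≈ 3 mA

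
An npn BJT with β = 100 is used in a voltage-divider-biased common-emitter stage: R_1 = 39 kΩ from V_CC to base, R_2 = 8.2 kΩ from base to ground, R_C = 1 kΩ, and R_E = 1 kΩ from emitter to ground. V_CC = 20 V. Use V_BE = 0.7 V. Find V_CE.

V_CE ≈ 15 V

Thevenize the base divider: V_Th = V_CC·R_2/(R_1+R_2) = 20×8.2/47.2 = 3.47 V, R_Th = R_1‖R_2 = 6.78 kΩ.
Base-emitter loop: V_Th = I_B·R_Th + V_BE + (β+1)I_B·R_E, so I_B = (3.47 − 0.7) / (6.78 + 101×1) = 0.0257 mA.
I_C = β·I_B = 100×0.0257 = 2.57 mA, and I_E = (β+1)I_B = 2.6 mA.
V_CE = V_CC − I_C·R_C − I_E·R_E = 20 − 2.57×1 − 2.6×1 = 14.8 V.
V_CE = 14.8 V > 0.2 V confirms active-region operation.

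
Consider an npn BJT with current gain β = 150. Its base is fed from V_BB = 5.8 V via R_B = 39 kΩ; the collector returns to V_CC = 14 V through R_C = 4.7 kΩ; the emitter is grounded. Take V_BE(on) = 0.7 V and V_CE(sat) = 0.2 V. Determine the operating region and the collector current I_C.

saturation; I_C ≈ 2.9 mA

Assume active: I_B = (5.8 − 0.7)/39 = 0.131 mA, giving I_C = β·I_B = 19.6 mA.
But then V_CE = 14 − 19.6×4.7 = -78.2 V < V_CE(sat) = 0.2 V — impossible in the active region.
So the transistor is saturated. With V_CE = 0.2 V, I_C = (V_CC − 0.2)/R_C = 13.8/4.7 = 2.94 mA.
Check: β·I_B = 19.6 mA > I_C = 2.94 mA, confirming saturation.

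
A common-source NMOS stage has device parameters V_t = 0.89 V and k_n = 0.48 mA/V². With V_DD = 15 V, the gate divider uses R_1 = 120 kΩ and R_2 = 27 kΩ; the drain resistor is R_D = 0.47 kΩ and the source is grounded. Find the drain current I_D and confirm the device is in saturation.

V_G = V_DD·R_2/(R_1+R_2) = 15×27/147 = 2.76 V. With the source grounded, V_GS = V_G = 2.76 V.
Assume saturation: I_D = (k_n/2)(V_GS − V_t)² = (0.48/2)×(2.76 − 0.89)² = 0.24×1.87² = 0.835 mA.
V_DS = V_DD − I_D·R_D = 15 − 0.835×0.47 = 14.6 V.
Saturation requires V_DS ≥ V_GS − V_t = 1.87 V; 14.6 ≥ 1.87 ✓.

I_D ≈ 0.83 mA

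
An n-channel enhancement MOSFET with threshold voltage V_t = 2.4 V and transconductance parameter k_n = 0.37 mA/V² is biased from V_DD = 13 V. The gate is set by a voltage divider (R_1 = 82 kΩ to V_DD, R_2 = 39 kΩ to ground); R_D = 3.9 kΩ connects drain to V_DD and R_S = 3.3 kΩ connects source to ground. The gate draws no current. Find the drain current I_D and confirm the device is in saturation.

I_D ≈ 0.22 mA

V_G = V_DD·R_2/(R_1+R_2) = 13×39/121 = 4.19 V.
Assume saturation: I_D = (k_n/2)(V_GS − V_t)² with V_GS = V_G − I_D·R_S = 4.19 − 3.3·I_D.
Substituting gives 2.01·I_D² − 3.19·I_D + 0.593 = 0, with roots I_D = 0.215 or 1.37 mA.
The root I_D = 1.37 mA gives V_GS = -0.317 V ≤ V_t, so take I_D = 0.215 mA.
Then V_GS = 3.48 V and V_DS = V_DD − I_D(R_D+R_S) = 13 − 0.215×7.2 = 11.4 V.
Saturation requires V_DS ≥ V_GS − V_t = 1.08 V; 11.4 ≥ 1.08 ✓.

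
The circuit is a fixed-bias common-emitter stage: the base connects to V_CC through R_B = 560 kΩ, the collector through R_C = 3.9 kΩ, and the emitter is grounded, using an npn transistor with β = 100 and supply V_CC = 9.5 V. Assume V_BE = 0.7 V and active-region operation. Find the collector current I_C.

I_C ≈ 1.6 mA

Base loop: V_CC = I_B·R_B + V_BE, so I_B = (9.5 − 0.7)/560 kΩ = 0.0157 mA.
In the active region I_C = β·I_B = 100 × 0.0157 = 1.57 mA.
Collector loop: V_CE = V_CC − I_C·R_C = 9.5 − 1.57×3.9 = 3.37 V.
Since V_CE = 3.37 V > V_CE(sat) ≈ 0.2 V, the transistor is in the active region as assumed.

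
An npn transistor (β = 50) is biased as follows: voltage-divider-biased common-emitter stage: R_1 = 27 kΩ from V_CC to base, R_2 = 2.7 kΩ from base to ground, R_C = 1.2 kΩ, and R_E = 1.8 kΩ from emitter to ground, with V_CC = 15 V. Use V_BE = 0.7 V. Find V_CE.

V_CE ≈ 14 V

Thevenize the base divider: V_Th = V_CC·R_2/(R_1+R_2) = 15×2.7/29.7 = 1.36 V, R_Th = R_1‖R_2 = 2.45 kΩ.
Base-emitter loop: V_Th = I_B·R_Th + V_BE + (β+1)I_B·R_E, so I_B = (1.36 − 0.7) / (2.45 + 51×1.8) = 0.00704 mA.
I_C = β·I_B = 50×0.00704 = 0.352 mA, and I_E = (β+1)I_B = 0.359 mA.
V_CE = V_CC − I_C·R_C − I_E·R_E = 15 − 0.352×1.2 − 0.359×1.8 = 13.9 V.
V_CE = 13.9 V > 0.2 V confirms active-region operation.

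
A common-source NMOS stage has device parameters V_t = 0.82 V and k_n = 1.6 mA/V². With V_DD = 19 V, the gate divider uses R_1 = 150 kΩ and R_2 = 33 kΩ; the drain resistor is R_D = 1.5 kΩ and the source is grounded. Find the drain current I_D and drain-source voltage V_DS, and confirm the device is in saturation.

V_G = V_DD·R_2/(R_1+R_2) = 19×33/183 = 3.43 V. With the source grounded, V_GS = V_G = 3.43 V.
Assume saturation: I_D = (k_n/2)(V_GS − V_t)² = (1.6/2)×(3.43 − 0.82)² = 0.8×2.61² = 5.43 mA.
V_DS = V_DD − I_D·R_D = 19 − 5.43×1.5 = 10.8 V.
Saturation requires V_DS ≥ V_GS − V_t = 2.61 V; 10.8 ≥ 2.61 ✓.

I_D ≈ 5.4 mA, V_DS ≈ 11 V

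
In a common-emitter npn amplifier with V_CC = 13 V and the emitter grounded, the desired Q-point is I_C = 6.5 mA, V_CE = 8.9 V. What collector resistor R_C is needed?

R_C ≈ 0.63 kΩ

Collector loop: V_CC = I_C·R_C + V_CE.
R_C = (V_CC − V_CE)/I_C = (13 − 8.9)/6.5 = 0.631 kΩ.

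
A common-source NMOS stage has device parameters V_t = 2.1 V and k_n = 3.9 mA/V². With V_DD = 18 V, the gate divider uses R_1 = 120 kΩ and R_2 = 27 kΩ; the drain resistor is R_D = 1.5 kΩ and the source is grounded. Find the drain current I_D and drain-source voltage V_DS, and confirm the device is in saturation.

I_D ≈ 2.8 mA, V_DS ≈ 14 V

V_G = V_DD·R_2/(R_1+R_2) = 18×27/147 = 3.31 V. With the source grounded, V_GS = V_G = 3.31 V.
Assume saturation: I_D = (k_n/2)(V_GS − V_t)² = (3.9/2)×(3.31 − 2.1)² = 1.95×1.21² = 2.84 mA.
V_DS = V_DD − I_D·R_D = 18 − 2.84×1.5 = 13.7 V.
Saturation requires V_DS ≥ V_GS − V_t = 1.21 V; 13.7 ≥ 1.21 ✓.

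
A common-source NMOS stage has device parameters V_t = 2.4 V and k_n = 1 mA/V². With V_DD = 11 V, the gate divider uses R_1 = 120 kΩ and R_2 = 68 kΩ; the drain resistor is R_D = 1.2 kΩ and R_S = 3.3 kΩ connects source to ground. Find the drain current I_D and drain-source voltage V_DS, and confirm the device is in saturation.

I_D ≈ 0.26 mA, V_DS ≈ 9.8 V

V_G = V_DD·R_2/(R_1+R_2) = 11×68/188 = 3.98 V.
Assume saturation: I_D = (k_n/2)(V_GS − V_t)² with V_GS = V_G − I_D·R_S = 3.98 − 3.3·I_D.
Substituting gives 5.44·I_D² − 6.21·I_D + 1.25 = 0, with roots I_D = 0.26 or 0.881 mA.
The root I_D = 0.881 mA gives V_GS = 1.07 V ≤ V_t, so take I_D = 0.26 mA.
Then V_GS = 3.12 V and V_DS = V_DD − I_D(R_D+R_S) = 11 − 0.26×4.5 = 9.83 V.
Saturation requires V_DS ≥ V_GS − V_t = 0.721 V; 9.83 ≥ 0.721 ✓.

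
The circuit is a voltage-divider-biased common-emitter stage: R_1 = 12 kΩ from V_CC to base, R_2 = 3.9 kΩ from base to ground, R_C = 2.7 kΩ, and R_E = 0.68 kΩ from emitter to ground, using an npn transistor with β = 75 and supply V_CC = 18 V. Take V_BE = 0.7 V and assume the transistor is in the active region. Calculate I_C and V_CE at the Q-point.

Thevenize the base divider: V_Th = V_CC·R_2/(R_1+R_2) = 18×3.9/15.9 = 4.42 V, R_Th = R_1‖R_2 = 2.94 kΩ.
Base-emitter loop: V_Th = I_B·R_Th + V_BE + (β+1)I_B·R_E, so I_B = (4.42 − 0.7) / (2.94 + 76×0.68) = 0.068 mA.
I_C = β·I_B = 75×0.068 = 5.1 mA, and I_E = (β+1)I_B = 5.17 mA.
V_CE = V_CC − I_C·R_C − I_E·R_E = 18 − 5.1×2.7 − 5.17×0.68 = 0.712 V.
V_CE = 0.712 V > 0.2 V confirms active-region operation.

I_C ≈ 5.1 mA, V_CE ≈ 0.71 V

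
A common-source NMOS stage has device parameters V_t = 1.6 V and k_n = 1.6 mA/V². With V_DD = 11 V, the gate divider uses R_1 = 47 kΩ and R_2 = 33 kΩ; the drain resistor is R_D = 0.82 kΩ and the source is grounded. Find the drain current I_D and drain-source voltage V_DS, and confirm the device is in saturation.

V_G = V_DD·R_2/(R_1+R_2) = 11×33/80 = 4.54 V. With the source grounded, V_GS = V_G = 4.54 V.
Assume saturation: I_D = (k_n/2)(V_GS − V_t)² = (1.6/2)×(4.54 − 1.6)² = 0.8×2.94² = 6.9 mA.
V_DS = V_DD − I_D·R_D = 11 − 6.9×0.82 = 5.34 V.
Saturation requires V_DS ≥ V_GS − V_t = 2.94 V; 5.34 ≥ 2.94 ✓.

I_D ≈ 6.9 mA, V_DS ≈ 5.3 V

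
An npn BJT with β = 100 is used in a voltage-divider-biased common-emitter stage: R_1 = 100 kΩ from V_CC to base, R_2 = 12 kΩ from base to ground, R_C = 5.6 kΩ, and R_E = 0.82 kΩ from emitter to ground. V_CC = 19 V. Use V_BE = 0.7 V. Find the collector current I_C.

Thevenize the base divider: V_Th = V_CC·R_2/(R_1+R_2) = 19×12/112 = 2.04 V, R_Th = R_1‖R_2 = 10.7 kΩ.
Base-emitter loop: V_Th = I_B·R_Th + V_BE + (β+1)I_B·R_E, so I_B = (2.04 − 0.7) / (10.7 + 101×0.82) = 0.0143 mA.
I_C = β·I_B = 100×0.0143 = 1.43 mA, and I_E = (β+1)I_B = 1.44 mA.
V_CE = V_CC − I_C·R_C − I_E·R_E = 19 − 1.43×5.6 − 1.44×0.82 = 9.82 V.
V_CE = 9.82 V > 0.2 V confirms active-region operation.

I_C ≈ 1.4 mA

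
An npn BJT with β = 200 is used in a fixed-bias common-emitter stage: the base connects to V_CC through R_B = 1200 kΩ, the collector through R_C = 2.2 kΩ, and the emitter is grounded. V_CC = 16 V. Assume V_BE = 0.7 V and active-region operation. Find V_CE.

Base loop: V_CC = I_B·R_B + V_BE, so I_B = (16 − 0.7)/1200 kΩ = 0.0128 mA.
In the active region I_C = β·I_B = 200 × 0.0128 = 2.55 mA.
Collector loop: V_CE = V_CC − I_C·R_C = 16 − 2.55×2.2 = 10.4 V.
Since V_CE = 10.4 V > V_CE(sat) ≈ 0.2 V, the transistor is in the active region as assumed.

V_CE ≈ 10 V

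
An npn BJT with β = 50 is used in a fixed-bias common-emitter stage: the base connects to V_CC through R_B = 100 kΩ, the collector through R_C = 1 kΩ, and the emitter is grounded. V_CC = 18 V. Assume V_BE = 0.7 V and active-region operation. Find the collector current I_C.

Base loop: V_CC = I_B·R_B + V_BE, so I_B = (18 − 0.7)/100 kΩ = 0.173 mA.
In the active region I_C = β·I_B = 50 × 0.173 = 8.65 mA.
Collector loop: V_CE = V_CC − I_C·R_C = 18 − 8.65×1 = 9.35 V.
Since V_CE = 9.35 V > V_CE(sat) ≈ 0.2 V, the transistor is in the active region as assumed.

I_C ≈ 8.7 mA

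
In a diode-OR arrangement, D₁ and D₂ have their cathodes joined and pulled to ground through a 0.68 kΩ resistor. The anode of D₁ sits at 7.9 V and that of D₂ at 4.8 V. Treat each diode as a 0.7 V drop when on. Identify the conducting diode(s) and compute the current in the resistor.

Only D₁ conducts; I_R ≈ 11 mA

Assume both conduct. Then node N would need to be at both 7.9−0.7 = 7.2 V and 4.8−0.7 = 4.1 V, which is impossible.
Assume only D₁ conducts: V_N = 7.9 − 0.7 = 7.2 V, so I_R = 7.2/0.68 = 10.6 mA.
Check D₂: its anode-to-cathode voltage is 4.8 − 7.2 = -2.4 V < 0.7 V, so it is off. The assumption is consistent.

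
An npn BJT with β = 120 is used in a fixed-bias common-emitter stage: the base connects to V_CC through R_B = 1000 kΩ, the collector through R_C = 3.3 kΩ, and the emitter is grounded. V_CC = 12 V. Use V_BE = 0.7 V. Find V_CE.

Base loop: V_CC = I_B·R_B + V_BE, so I_B = (12 − 0.7)/1000 kΩ = 0.0113 mA.
In the active region I_C = β·I_B = 120 × 0.0113 = 1.36 mA.
Collector loop: V_CE = V_CC − I_C·R_C = 12 − 1.36×3.3 = 7.53 V.
Since V_CE = 7.53 V > V_CE(sat) ≈ 0.2 V, the transistor is in the active region as assumed.

V_CE ≈ 7.5 V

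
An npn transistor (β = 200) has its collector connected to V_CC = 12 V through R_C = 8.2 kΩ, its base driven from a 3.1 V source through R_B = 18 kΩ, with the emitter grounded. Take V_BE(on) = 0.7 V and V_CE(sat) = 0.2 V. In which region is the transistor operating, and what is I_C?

saturation; I_C ≈ 1.4 mA

Assume active: I_B = (3.1 − 0.7)/18 = 0.133 mA, giving I_C = β·I_B = 26.7 mA.
But then V_CE = 12 − 26.7×8.2 = -207 V < V_CE(sat) = 0.2 V — impossible in the active region.
So the transistor is saturated. With V_CE = 0.2 V, I_C = (V_CC − 0.2)/R_C = 11.8/8.2 = 1.44 mA.
Check: β·I_B = 26.7 mA > I_C = 1.44 mA, confirming saturation.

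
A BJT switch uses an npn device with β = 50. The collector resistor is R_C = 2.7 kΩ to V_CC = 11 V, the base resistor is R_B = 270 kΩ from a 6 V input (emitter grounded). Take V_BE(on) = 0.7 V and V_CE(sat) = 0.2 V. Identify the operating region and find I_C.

Assume active. Base-emitter loop: I_B = (V_BB − V_BE)/R_B = (6 − 0.7)/270 = 0.0196 mA.
I_C = β·I_B = 50×0.0196 = 0.981 mA.
V_CE = V_CC − I_C·R_C = 11 − 0.981×2.7 = 8.35 V > V_CE(sat), so the active-region assumption holds.

active; I_C ≈ 0.98 mA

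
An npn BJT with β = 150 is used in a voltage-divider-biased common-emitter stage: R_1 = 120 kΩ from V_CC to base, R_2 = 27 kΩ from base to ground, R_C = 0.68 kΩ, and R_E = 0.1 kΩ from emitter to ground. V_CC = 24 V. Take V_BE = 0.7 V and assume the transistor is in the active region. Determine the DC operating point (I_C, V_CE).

Thevenize the base divider: V_Th = V_CC·R_2/(R_1+R_2) = 24×27/147 = 4.41 V, R_Th = R_1‖R_2 = 22 kΩ.
Base-emitter loop: V_Th = I_B·R_Th + V_BE + (β+1)I_B·R_E, so I_B = (4.41 − 0.7) / (22 + 151×0.1) = 0.0998 mA.
I_C = β·I_B = 150×0.0998 = 15 mA, and I_E = (β+1)I_B = 15.1 mA.
V_CE = V_CC − I_C·R_C − I_E·R_E = 24 − 15×0.68 − 15.1×0.1 = 12.3 V.
V_CE = 12.3 V > 0.2 V confirms active-region operation.

I_C ≈ 15 mA, V_CE ≈ 12 V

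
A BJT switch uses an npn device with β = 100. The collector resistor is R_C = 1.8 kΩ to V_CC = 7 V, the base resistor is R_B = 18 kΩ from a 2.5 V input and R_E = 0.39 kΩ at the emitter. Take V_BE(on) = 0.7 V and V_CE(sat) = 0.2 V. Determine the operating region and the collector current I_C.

Assume active: I_B = (2.5 − 0.7)/(18 + 101×0.39) = 0.0314 mA, I_C = β·I_B = 3.14 mA.
Then V_CE = 7 − 3.14×1.8 − 3.17×0.39 = 0.119 V < 0.2 V — the active assumption fails.
Re-solve with V_CE = 0.2 V. KCL at the emitter: V_E/R_E = (V_BB−0.7−V_E)/R_B + (V_CC−0.2−V_E)/R_C, giving V_E = 1.22 V.
I_C = (V_CC − 0.2 − V_E)/R_C = (6.8 − 1.22)/1.8 = 3.1 mA.
Check: I_B = (1.8 − 1.22)/18 = 0.0322 mA, and β·I_B = 3.22 mA > I_C, confirming saturation.

saturation; I_C ≈ 3.1 mA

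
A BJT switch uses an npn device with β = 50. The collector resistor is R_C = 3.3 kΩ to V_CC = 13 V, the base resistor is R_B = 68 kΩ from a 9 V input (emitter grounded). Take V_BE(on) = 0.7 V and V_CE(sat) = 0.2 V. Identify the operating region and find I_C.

Assume active: I_B = (9 − 0.7)/68 = 0.122 mA, giving I_C = β·I_B = 6.1 mA.
But then V_CE = 13 − 6.1×3.3 = -7.14 V < V_CE(sat) = 0.2 V — impossible in the active region.
So the transistor is saturated. With V_CE = 0.2 V, I_C = (V_CC − 0.2)/R_C = 12.8/3.3 = 3.88 mA.
Check: β·I_B = 6.1 mA > I_C = 3.88 mA, confirming saturation.

saturation; I_C ≈ 3.9 mA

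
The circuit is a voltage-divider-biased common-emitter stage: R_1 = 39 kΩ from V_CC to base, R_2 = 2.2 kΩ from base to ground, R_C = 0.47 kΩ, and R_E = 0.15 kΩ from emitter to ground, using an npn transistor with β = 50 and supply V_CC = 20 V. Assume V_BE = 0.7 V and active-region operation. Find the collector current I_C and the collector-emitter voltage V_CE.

I_C ≈ 1.9 mA, V_CE ≈ 19 V

Thevenize the base divider: V_Th = V_CC·R_2/(R_1+R_2) = 20×2.2/41.2 = 1.07 V, R_Th = R_1‖R_2 = 2.08 kΩ.
Base-emitter loop: V_Th = I_B·R_Th + V_BE + (β+1)I_B·R_E, so I_B = (1.07 − 0.7) / (2.08 + 51×0.15) = 0.0378 mA.
I_C = β·I_B = 50×0.0378 = 1.89 mA, and I_E = (β+1)I_B = 1.93 mA.
V_CE = V_CC − I_C·R_C − I_E·R_E = 20 − 1.89×0.47 − 1.93×0.15 = 18.8 V.
V_CE = 18.8 V > 0.2 V confirms active-region operation.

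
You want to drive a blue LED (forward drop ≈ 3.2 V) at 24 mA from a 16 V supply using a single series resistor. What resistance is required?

The resistor drops V_S − V_D = 16 − 3.2 = 12.8 V at 24 mA.
R = 12.8 V / 24 mA = 0.533 kΩ.

R ≈ 0.53 kΩ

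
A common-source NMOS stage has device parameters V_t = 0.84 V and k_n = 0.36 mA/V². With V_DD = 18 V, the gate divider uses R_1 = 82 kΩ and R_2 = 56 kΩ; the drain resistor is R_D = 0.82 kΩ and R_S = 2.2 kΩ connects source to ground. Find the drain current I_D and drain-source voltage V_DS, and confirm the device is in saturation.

V_G = V_DD·R_2/(R_1+R_2) = 18×56/138 = 7.3 V.
Assume saturation: I_D = (k_n/2)(V_GS − V_t)² with V_GS = V_G − I_D·R_S = 7.3 − 2.2·I_D.
Substituting gives 0.871·I_D² − 6.12·I_D + 7.52 = 0, with roots I_D = 1.59 or 5.44 mA.
The root I_D = 5.44 mA gives V_GS = -4.66 V ≤ V_t, so take I_D = 1.59 mA.
Then V_GS = 3.81 V and V_DS = V_DD − I_D(R_D+R_S) = 18 − 1.59×3.02 = 13.2 V.
Saturation requires V_DS ≥ V_GS − V_t = 2.97 V; 13.2 ≥ 2.97 ✓.

I_D ≈ 1.6 mA, V_DS ≈ 13 V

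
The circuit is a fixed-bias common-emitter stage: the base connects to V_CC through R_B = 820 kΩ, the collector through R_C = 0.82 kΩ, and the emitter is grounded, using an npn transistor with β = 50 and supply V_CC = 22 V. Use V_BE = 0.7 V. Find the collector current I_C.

Base loop: V_CC = I_B·R_B + V_BE, so I_B = (22 − 0.7)/820 kΩ = 0.026 mA.
In the active region I_C = β·I_B = 50 × 0.026 = 1.3 mA.
Collector loop: V_CE = V_CC − I_C·R_C = 22 − 1.3×0.82 = 20.9 V.
Since V_CE = 20.9 V > V_CE(sat) ≈ 0.2 V, the transistor is in the active region as assumed.

I_C ≈ 1.3 mA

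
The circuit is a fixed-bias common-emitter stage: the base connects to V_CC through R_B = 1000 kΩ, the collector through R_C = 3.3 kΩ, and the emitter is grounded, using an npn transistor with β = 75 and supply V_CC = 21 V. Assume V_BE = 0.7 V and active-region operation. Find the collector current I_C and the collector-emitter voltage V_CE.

Base loop: V_CC = I_B·R_B + V_BE, so I_B = (21 − 0.7)/1000 kΩ = 0.0203 mA.
In the active region I_C = β·I_B = 75 × 0.0203 = 1.52 mA.
Collector loop: V_CE = V_CC − I_C·R_C = 21 − 1.52×3.3 = 16 V.
Since V_CE = 16 V > V_CE(sat) ≈ 0.2 V, the transistor is in the active region as assumed.

I_C ≈ 1.5 mA, V_CE ≈ 16 V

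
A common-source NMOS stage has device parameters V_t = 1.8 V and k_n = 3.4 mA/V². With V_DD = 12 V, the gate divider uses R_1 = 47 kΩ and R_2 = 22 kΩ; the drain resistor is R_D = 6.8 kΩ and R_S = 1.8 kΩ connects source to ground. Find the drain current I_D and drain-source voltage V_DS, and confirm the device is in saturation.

V_G = V_DD·R_2/(R_1+R_2) = 12×22/69 = 3.83 V.
Assume saturation: I_D = (k_n/2)(V_GS − V_t)² with V_GS = V_G − I_D·R_S = 3.83 − 1.8·I_D.
Substituting gives 5.51·I_D² − 13.4·I_D + 6.98 = 0, with roots I_D = 0.755 or 1.68 mA.
The root I_D = 1.68 mA gives V_GS = 0.807 V ≤ V_t, so take I_D = 0.755 mA.
Then V_GS = 2.47 V and V_DS = V_DD − I_D(R_D+R_S) = 12 − 0.755×8.6 = 5.5 V.
Saturation requires V_DS ≥ V_GS − V_t = 0.667 V; 5.5 ≥ 0.667 ✓.

I_D ≈ 0.76 mA, V_DS ≈ 5.5 V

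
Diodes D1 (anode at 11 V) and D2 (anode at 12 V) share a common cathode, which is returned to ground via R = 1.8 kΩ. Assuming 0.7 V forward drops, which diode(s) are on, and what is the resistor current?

Assume both conduct. Then node N would need to be at both 11−0.7 = 10.3 V and 12−0.7 = 11.3 V, which is impossible.
Assume only D2 conducts: V_N = 12 − 0.7 = 11.3 V, so I_R = 11.3/1.8 = 6.28 mA.
Check D1: its anode-to-cathode voltage is 11 − 11.3 = -0.3 V < 0.7 V, so it is off. The assumption is consistent.

Only D2 conducts; I_R ≈ 6.3 mA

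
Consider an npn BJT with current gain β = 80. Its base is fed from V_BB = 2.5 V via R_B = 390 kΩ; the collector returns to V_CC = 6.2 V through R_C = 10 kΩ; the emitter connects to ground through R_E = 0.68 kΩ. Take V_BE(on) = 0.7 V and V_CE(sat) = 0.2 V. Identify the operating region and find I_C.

Assume active. Base-emitter loop: I_B = (V_BB − V_BE)/(R_B + (β+1)R_E) = (2.5 − 0.7)/(390 + 81×0.68) = 0.00404 mA.
I_C = β·I_B = 80×0.00404 = 0.324 mA.
V_CE = V_CC − I_C·R_C − I_E·R_E = 6.2 − 0.324×10 − 0.328×0.68 = 2.74 V > V_CE(sat), so the active-region assumption holds.

active; I_C ≈ 0.32 mA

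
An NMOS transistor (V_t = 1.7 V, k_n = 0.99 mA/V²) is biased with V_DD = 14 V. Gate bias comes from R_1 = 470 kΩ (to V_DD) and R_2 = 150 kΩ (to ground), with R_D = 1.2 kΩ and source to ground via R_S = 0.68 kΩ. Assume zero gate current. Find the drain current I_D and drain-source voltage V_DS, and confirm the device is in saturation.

V_G = V_DD·R_2/(R_1+R_2) = 14×150/620 = 3.39 V.
Assume saturation: I_D = (k_n/2)(V_GS − V_t)² with V_GS = V_G − I_D·R_S = 3.39 − 0.68·I_D.
Substituting gives 0.229·I_D² − 2.14·I_D + 1.41 = 0, with roots I_D = 0.714 or 8.62 mA.
The root I_D = 8.62 mA gives V_GS = -2.47 V ≤ V_t, so take I_D = 0.714 mA.
Then V_GS = 2.9 V and V_DS = V_DD − I_D(R_D+R_S) = 14 − 0.714×1.88 = 12.7 V.
Saturation requires V_DS ≥ V_GS − V_t = 1.2 V; 12.7 ≥ 1.2 ✓.

I_D ≈ 0.71 mA, V_DS ≈ 13 V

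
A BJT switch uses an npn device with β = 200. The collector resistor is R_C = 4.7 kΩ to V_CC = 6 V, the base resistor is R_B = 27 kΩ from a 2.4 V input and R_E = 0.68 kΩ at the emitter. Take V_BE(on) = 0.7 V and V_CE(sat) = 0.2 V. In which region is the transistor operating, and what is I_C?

saturation; I_C ≈ 1.1 mA

Assume active: I_B = (2.4 − 0.7)/(27 + 201×0.68) = 0.0104 mA, I_C = β·I_B = 2.08 mA.
Then V_CE = 6 − 2.08×4.7 − 2.09×0.68 = -5.18 V < 0.2 V — the active assumption fails.
Re-solve with V_CE = 0.2 V. KCL at the emitter: V_E/R_E = (V_BB−0.7−V_E)/R_B + (V_CC−0.2−V_E)/R_C, giving V_E = 0.754 V.
I_C = (V_CC − 0.2 − V_E)/R_C = (5.8 − 0.754)/4.7 = 1.07 mA.
Check: I_B = (1.7 − 0.754)/27 = 0.035 mA, and β·I_B = 7.01 mA > I_C, confirming saturation.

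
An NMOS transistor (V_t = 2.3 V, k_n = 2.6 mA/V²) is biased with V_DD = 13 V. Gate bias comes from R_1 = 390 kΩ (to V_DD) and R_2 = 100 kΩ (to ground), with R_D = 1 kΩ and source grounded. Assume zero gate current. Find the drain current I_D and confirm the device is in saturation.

V_G = V_DD·R_2/(R_1+R_2) = 13×100/490 = 2.65 V. With the source grounded, V_GS = V_G = 2.65 V.
Assume saturation: I_D = (k_n/2)(V_GS − V_t)² = (2.6/2)×(2.65 − 2.3)² = 1.3×0.353² = 0.162 mA.
V_DS = V_DD − I_D·R_D = 13 − 0.162×1 = 12.8 V.
Saturation requires V_DS ≥ V_GS − V_t = 0.353 V; 12.8 ≥ 0.353 ✓.

I_D ≈ 0.16 mA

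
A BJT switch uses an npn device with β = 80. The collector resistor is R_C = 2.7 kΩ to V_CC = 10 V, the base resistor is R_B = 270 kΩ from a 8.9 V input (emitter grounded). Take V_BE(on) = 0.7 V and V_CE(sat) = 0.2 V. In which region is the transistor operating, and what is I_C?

active; I_C ≈ 2.4 mA

Assume active. Base-emitter loop: I_B = (V_BB − V_BE)/R_B = (8.9 − 0.7)/270 = 0.0304 mA.
I_C = β·I_B = 80×0.0304 = 2.43 mA.
V_CE = V_CC − I_C·R_C = 10 − 2.43×2.7 = 3.44 V > V_CE(sat), so the active-region assumption holds.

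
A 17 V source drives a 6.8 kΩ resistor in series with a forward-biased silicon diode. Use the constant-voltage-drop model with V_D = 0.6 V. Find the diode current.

I ≈ 2.4 mA

KVL around the loop: 17 = V_D + I·R = 0.6 + I × 6.8 kΩ.
So I = (17 − 0.6) / 6.8 kΩ = 16.4 / 6.8 = 2.41 mA.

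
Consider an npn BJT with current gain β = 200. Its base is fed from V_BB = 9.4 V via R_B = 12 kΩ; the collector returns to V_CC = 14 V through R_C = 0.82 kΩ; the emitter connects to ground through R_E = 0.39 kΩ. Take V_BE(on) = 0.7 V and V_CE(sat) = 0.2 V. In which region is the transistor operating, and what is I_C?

saturation; I_C ≈ 11 mA

Assume active: I_B = (9.4 − 0.7)/(12 + 201×0.39) = 0.0962 mA, I_C = β·I_B = 19.2 mA.
Then V_CE = 14 − 19.2×0.82 − 19.3×0.39 = -9.33 V < 0.2 V — the active assumption fails.
Re-solve with V_CE = 0.2 V. KCL at the emitter: V_E/R_E = (V_BB−0.7−V_E)/R_B + (V_CC−0.2−V_E)/R_C, giving V_E = 4.54 V.
I_C = (V_CC − 0.2 − V_E)/R_C = (13.8 − 4.54)/0.82 = 11.3 mA.
Check: I_B = (8.7 − 4.54)/12 = 0.347 mA, and β·I_B = 69.3 mA > I_C, confirming saturation.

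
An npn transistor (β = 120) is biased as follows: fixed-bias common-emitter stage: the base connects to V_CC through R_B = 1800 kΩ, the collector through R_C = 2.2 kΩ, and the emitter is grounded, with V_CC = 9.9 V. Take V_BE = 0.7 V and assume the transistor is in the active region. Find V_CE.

V_CE ≈ 8.6 V

Base loop: V_CC = I_B·R_B + V_BE, so I_B = (9.9 − 0.7)/1800 kΩ = 0.00511 mA.
In the active region I_C = β·I_B = 120 × 0.00511 = 0.613 mA.
Collector loop: V_CE = V_CC − I_C·R_C = 9.9 − 0.613×2.2 = 8.55 V.
Since V_CE = 8.55 V > V_CE(sat) ≈ 0.2 V, the transistor is in the active region as assumed.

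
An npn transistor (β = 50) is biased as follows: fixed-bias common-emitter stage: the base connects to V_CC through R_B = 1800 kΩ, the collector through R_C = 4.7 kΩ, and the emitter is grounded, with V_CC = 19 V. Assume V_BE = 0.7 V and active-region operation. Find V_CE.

V_CE ≈ 17 V

Base loop: V_CC = I_B·R_B + V_BE, so I_B = (19 − 0.7)/1800 kΩ = 0.0102 mA.
In the active region I_C = β·I_B = 50 × 0.0102 = 0.508 mA.
Collector loop: V_CE = V_CC − I_C·R_C = 19 − 0.508×4.7 = 16.6 V.
Since V_CE = 16.6 V > V_CE(sat) ≈ 0.2 V, the transistor is in the active region as assumed.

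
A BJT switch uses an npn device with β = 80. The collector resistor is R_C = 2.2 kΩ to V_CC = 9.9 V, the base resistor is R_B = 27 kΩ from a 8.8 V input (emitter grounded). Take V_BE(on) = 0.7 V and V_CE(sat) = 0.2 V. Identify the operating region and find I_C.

saturation; I_C ≈ 4.4 mA

Assume active: I_B = (8.8 − 0.7)/27 = 0.3 mA, giving I_C = β·I_B = 24 mA.
But then V_CE = 9.9 − 24×2.2 = -42.9 V < V_CE(sat) = 0.2 V — impossible in the active region.
So the transistor is saturated. With V_CE = 0.2 V, I_C = (V_CC − 0.2)/R_C = 9.7/2.2 = 4.41 mA.
Check: β·I_B = 24 mA > I_C = 4.41 mA, confirming saturation.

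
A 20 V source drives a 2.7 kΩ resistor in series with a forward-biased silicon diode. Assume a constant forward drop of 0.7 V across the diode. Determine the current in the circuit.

I ≈ 7.1 mA

KVL around the loop: 20 = V_D + I·R = 0.7 + I × 2.7 kΩ.
So I = (20 − 0.7) / 2.7 kΩ = 19.3 / 2.7 = 7.15 mA.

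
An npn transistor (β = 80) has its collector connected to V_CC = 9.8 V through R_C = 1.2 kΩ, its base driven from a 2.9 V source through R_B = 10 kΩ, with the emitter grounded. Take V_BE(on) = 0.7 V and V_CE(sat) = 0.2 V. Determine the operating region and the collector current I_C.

Assume active: I_B = (2.9 − 0.7)/10 = 0.22 mA, giving I_C = β·I_B = 17.6 mA.
But then V_CE = 9.8 − 17.6×1.2 = -11.3 V < V_CE(sat) = 0.2 V — impossible in the active region.
So the transistor is saturated. With V_CE = 0.2 V, I_C = (V_CC − 0.2)/R_C = 9.6/1.2 = 8 mA.
Check: β·I_B = 17.6 mA > I_C = 8 mA, confirming saturation.

saturation; I_C ≈ 8 mA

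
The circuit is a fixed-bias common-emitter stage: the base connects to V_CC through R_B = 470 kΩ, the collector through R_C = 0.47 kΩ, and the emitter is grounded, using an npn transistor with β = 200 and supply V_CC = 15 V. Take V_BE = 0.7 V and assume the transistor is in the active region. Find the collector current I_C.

I_C ≈ 6.1 mA

Base loop: V_CC = I_B·R_B + V_BE, so I_B = (15 − 0.7)/470 kΩ = 0.0304 mA.
In the active region I_C = β·I_B = 200 × 0.0304 = 6.09 mA.
Collector loop: V_CE = V_CC − I_C·R_C = 15 − 6.09×0.47 = 12.1 V.
Since V_CE = 12.1 V > V_CE(sat) ≈ 0.2 V, the transistor is in the active region as assumed.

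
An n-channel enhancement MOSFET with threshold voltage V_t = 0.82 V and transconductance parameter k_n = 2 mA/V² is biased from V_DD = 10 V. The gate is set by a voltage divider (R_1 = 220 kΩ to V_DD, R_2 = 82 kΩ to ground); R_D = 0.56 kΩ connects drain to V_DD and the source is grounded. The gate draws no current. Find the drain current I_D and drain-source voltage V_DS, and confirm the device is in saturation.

V_G = V_DD·R_2/(R_1+R_2) = 10×82/302 = 2.72 V. With the source grounded, V_GS = V_G = 2.72 V.
Assume saturation: I_D = (k_n/2)(V_GS − V_t)² = (2/2)×(2.72 − 0.82)² = 1×1.9² = 3.59 mA.
V_DS = V_DD − I_D·R_D = 10 − 3.59×0.56 = 7.99 V.
Saturation requires V_DS ≥ V_GS − V_t = 1.9 V; 7.99 ≥ 1.9 ✓.

I_D ≈ 3.6 mA, V_DS ≈ 8 V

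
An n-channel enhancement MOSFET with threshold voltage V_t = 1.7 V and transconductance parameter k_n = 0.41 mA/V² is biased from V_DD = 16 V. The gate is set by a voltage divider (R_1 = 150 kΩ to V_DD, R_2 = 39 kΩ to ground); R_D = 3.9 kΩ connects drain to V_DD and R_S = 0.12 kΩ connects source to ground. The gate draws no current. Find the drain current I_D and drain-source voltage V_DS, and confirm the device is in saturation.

V_G = V_DD·R_2/(R_1+R_2) = 16×39/189 = 3.3 V.
Assume saturation: I_D = (k_n/2)(V_GS − V_t)² with V_GS = V_G − I_D·R_S = 3.3 − 0.12·I_D.
Substituting gives 0.00295·I_D² − 1.08·I_D + 0.526 = 0, with roots I_D = 0.488 or 365 mA.
The root I_D = 365 mA gives V_GS = -40.5 V ≤ V_t, so take I_D = 0.488 mA.
Then V_GS = 3.24 V and V_DS = V_DD − I_D(R_D+R_S) = 16 − 0.488×4.02 = 14 V.
Saturation requires V_DS ≥ V_GS − V_t = 1.54 V; 14 ≥ 1.54 ✓.

I_D ≈ 0.49 mA, V_DS ≈ 14 V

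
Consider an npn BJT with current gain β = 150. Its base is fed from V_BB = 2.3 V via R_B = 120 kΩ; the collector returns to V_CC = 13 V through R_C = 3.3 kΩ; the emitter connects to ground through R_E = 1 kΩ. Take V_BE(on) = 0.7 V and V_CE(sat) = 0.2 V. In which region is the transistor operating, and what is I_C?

active; I_C ≈ 0.89 mA

Assume active. Base-emitter loop: I_B = (V_BB − V_BE)/(R_B + (β+1)R_E) = (2.3 − 0.7)/(120 + 151×1) = 0.0059 mA.
I_C = β·I_B = 150×0.0059 = 0.886 mA.
V_CE = V_CC − I_C·R_C − I_E·R_E = 13 − 0.886×3.3 − 0.892×1 = 9.19 V > V_CE(sat), so the active-region assumption holds.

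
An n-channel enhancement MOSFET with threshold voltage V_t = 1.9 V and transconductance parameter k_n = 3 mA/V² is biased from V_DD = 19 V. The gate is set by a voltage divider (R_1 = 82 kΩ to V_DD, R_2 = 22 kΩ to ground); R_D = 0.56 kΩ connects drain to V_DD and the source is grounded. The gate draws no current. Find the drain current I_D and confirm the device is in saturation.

V_G = V_DD·R_2/(R_1+R_2) = 19×22/104 = 4.02 V. With the source grounded, V_GS = V_G = 4.02 V.
Assume saturation: I_D = (k_n/2)(V_GS − V_t)² = (3/2)×(4.02 − 1.9)² = 1.5×2.12² = 6.74 mA.
V_DS = V_DD − I_D·R_D = 19 − 6.74×0.56 = 15.2 V.
Saturation requires V_DS ≥ V_GS − V_t = 2.12 V; 15.2 ≥ 2.12 ✓.

I_D ≈ 6.7 mA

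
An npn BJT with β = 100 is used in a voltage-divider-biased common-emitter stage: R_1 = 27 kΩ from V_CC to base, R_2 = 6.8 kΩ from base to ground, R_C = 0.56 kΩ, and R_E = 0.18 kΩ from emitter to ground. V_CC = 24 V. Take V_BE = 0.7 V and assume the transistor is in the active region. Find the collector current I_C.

Thevenize the base divider: V_Th = V_CC·R_2/(R_1+R_2) = 24×6.8/33.8 = 4.83 V, R_Th = R_1‖R_2 = 5.43 kΩ.
Base-emitter loop: V_Th = I_B·R_Th + V_BE + (β+1)I_B·R_E, so I_B = (4.83 − 0.7) / (5.43 + 101×0.18) = 0.175 mA.
I_C = β·I_B = 100×0.175 = 17.5 mA, and I_E = (β+1)I_B = 17.7 mA.
V_CE = V_CC − I_C·R_C − I_E·R_E = 24 − 17.5×0.56 − 17.7×0.18 = 11 V.
V_CE = 11 V > 0.2 V confirms active-region operation.

I_C ≈ 17 mA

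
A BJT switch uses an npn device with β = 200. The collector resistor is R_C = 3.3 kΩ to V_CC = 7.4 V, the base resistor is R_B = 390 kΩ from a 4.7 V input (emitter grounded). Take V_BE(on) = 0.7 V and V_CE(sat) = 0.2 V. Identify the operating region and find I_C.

active; I_C ≈ 2.1 mA

Assume active. Base-emitter loop: I_B = (V_BB − V_BE)/R_B = (4.7 − 0.7)/390 = 0.0103 mA.
I_C = β·I_B = 200×0.0103 = 2.05 mA.
V_CE = V_CC − I_C·R_C = 7.4 − 2.05×3.3 = 0.631 V > V_CE(sat), so the active-region assumption holds.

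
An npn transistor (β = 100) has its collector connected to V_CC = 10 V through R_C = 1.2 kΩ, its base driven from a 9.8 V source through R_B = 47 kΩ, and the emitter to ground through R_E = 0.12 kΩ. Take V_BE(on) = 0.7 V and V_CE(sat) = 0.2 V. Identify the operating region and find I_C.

saturation; I_C ≈ 7.4 mA

Assume active: I_B = (9.8 − 0.7)/(47 + 101×0.12) = 0.154 mA, I_C = β·I_B = 15.4 mA.
Then V_CE = 10 − 15.4×1.2 − 15.5×0.12 = -10.3 V < 0.2 V — the active assumption fails.
Re-solve with V_CE = 0.2 V. KCL at the emitter: V_E/R_E = (V_BB−0.7−V_E)/R_B + (V_CC−0.2−V_E)/R_C, giving V_E = 0.91 V.
I_C = (V_CC − 0.2 − V_E)/R_C = (9.8 − 0.91)/1.2 = 7.41 mA.
Check: I_B = (9.1 − 0.91)/47 = 0.174 mA, and β·I_B = 17.4 mA > I_C, confirming saturation.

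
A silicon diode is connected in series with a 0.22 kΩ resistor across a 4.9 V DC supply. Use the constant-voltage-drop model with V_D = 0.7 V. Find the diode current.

I ≈ 19 mA

KVL around the loop: 4.9 = V_D + I·R = 0.7 + I × 0.22 kΩ.
So I = (4.9 − 0.7) / 0.22 kΩ = 4.2 / 0.22 = 19.1 mA.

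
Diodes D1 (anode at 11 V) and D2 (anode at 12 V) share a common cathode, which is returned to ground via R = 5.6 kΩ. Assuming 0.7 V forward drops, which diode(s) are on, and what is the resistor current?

Assume both conduct. Then node N would need to be at both 11−0.7 = 10.3 V and 12−0.7 = 11.3 V, which is impossible.
Assume only D2 conducts: V_N = 12 − 0.7 = 11.3 V, so I_R = 11.3/5.6 = 2.02 mA.
Check D1: its anode-to-cathode voltage is 11 − 11.3 = -0.3 V < 0.7 V, so it is off. The assumption is consistent.

Only D2 conducts; I_R ≈ 2 mA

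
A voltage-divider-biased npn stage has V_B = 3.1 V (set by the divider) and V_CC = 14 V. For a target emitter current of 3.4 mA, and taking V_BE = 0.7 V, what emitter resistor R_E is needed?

R_E ≈ 0.71 kΩ

V_E = V_B − V_BE = 3.1 − 0.7 = 2.4 V.
R_E = V_E / I_E = 2.4 / 3.4 = 0.706 kΩ.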